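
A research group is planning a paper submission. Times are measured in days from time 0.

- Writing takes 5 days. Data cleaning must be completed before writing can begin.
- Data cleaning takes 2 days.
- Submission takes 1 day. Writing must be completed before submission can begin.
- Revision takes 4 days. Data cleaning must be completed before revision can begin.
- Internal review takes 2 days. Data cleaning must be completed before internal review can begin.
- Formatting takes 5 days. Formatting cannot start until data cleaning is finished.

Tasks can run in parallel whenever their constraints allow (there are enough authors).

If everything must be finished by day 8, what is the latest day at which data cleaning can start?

0

Submission has no dependents, so it just needs to finish by day 8. Starting by 8 − 1 = day 7 achieves that.
Writing has to be done before submission (must start by day 7). That means finishing by day 7, i.e. starting by 7 − 5 = day 2.
Nothing follows internal review; the deadline of day 8 is its only limit. It must start by 8 − 2 = day 6.
Revision must finish by day 8; it takes 4 days, so it must start by 8 − 4 = day 4.
Formatting must finish by day 8; it takes 5 days, so it must start by 8 − 5 = day 3.
Data cleaning has several dependents: writing (must start by day 2); internal review (must start by day 6); revision (must start by day 4); formatting (must start by day 3). The earliest of those limits is day 2, so data cleaning must start by 2 − 2 = day 0.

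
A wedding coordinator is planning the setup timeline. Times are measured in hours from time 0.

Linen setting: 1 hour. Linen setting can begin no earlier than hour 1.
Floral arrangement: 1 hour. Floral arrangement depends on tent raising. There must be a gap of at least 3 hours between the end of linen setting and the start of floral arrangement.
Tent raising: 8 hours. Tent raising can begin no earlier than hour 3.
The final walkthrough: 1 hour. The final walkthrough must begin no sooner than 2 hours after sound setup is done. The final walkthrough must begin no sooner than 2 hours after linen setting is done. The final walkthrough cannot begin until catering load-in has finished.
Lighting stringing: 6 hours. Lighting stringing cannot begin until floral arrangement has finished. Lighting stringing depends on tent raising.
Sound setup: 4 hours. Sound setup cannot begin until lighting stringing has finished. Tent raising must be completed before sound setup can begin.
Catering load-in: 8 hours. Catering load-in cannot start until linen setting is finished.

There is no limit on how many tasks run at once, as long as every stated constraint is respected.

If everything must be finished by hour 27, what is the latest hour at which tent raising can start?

The final walkthrough has no dependents, so it just needs to finish by hour 27. Starting by 27 − 1 = hour 26 achieves that.
Sound setup must finish before the final walkthrough (must start by hour 26, minus 2-hour gap → hour 24). With a 4-hour duration, sound setup must start by 24 − 4 = hour 20.
Lighting stringing has to be done before sound setup (must start by hour 20). That means finishing by hour 20, i.e. starting by 20 − 6 = hour 14.
Floral arrangement has to be done before lighting stringing (must start by hour 14). That means finishing by hour 14, i.e. starting by 14 − 1 = hour 13.
Tent raising feeds floral arrangement (must start by hour 13); lighting stringing (must start by hour 14); sound setup (must start by hour 20). Taking the minimum, tent raising must finish by hour 13 and start by 13 − 8 = hour 5.

5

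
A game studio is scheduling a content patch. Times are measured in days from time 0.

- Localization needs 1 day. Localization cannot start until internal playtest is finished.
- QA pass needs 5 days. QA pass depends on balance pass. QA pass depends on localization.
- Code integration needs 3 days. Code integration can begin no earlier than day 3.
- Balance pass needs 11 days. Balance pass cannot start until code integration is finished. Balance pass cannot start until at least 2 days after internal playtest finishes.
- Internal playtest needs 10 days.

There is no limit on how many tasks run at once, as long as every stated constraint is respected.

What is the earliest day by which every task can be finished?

28

Internal playtest has no prerequisites, so it starts at day 0 and finishes at day 10.
Localization cannot begin until internal playtest (finishes day 10). It runs from day 10 to 10 + 1 = day 11.
Code integration waits on its own release at day 3, so it starts at day 3 and finishes at 3 + 3 = day 6.
Balance pass cannot start until code integration (finishes day 6); internal playtest (finishes day 10, plus 2-day gap → day 12). The controlling bound is day 12, so balance pass finishes at 12 + 11 = day 23.
QA pass needs all of balance pass (finishes day 23); localization (finishes day 11). That puts its earliest start at day 23; it finishes at 23 + 5 = day 28.
All tasks are finished once the last one completes. Finish times: Code integration at 6, Internal playtest at 10, Balance pass at 23, Localization at 11, QA pass at 28. The latest is day 28.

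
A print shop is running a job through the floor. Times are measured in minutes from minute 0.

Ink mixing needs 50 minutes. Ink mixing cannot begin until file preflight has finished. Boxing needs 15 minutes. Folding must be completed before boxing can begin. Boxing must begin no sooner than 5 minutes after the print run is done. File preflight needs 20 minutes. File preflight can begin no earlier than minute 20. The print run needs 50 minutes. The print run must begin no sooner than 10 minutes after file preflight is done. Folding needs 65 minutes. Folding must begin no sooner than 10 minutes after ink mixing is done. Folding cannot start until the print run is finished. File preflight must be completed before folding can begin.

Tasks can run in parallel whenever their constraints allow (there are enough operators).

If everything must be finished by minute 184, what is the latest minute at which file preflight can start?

24

Nothing follows boxing; the deadline of minute 184 is its only limit. It must start by 184 − 15 = minute 169.
Folding must finish before boxing (must start by minute 169). With a 65-minute duration, folding must start by 169 − 65 = minute 104.
Ink mixing feeds into folding (must start by minute 104, minus 10-minute gap → minute 94); so ink mixing must finish by minute 94 and therefore start by minute 44.
The print run must finish in time for folding (must start by minute 104); boxing (must start by minute 169, minus 5-minute gap → minute 164). The tightest is minute 104, so the print run must start by 104 − 50 = minute 54.
File preflight must finish in time for ink mixing (must start by minute 44); the print run (must start by minute 54, minus 10-minute gap → minute 44); folding (must start by minute 104). The tightest is minute 44, so file preflight must start by 44 − 20 = minute 24.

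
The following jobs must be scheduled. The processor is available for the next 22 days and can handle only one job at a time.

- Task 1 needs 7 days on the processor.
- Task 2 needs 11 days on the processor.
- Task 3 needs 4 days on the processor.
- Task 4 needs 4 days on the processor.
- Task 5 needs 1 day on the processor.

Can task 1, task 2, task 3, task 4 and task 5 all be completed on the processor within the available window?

Running back to back, the jobs need 7 + 11 + 4 + 4 + 1 = 27 days on the processor.
Since 27 > 22, they cannot all fit.

No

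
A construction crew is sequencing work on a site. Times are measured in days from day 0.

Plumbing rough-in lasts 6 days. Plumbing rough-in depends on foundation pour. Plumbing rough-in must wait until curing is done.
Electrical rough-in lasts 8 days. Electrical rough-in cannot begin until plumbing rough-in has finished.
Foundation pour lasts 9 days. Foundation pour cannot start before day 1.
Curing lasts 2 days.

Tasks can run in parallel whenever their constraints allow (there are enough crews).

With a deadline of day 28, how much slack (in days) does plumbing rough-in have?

Curing has no prerequisites, so it starts at day 0 and finishes at day 2.
Foundation pour waits on its own release at day 1, so it starts at day 1 and finishes at 1 + 9 = day 10.
Plumbing rough-in cannot start until foundation pour (finishes day 10); curing (finishes day 2). The controlling bound is day 10, so plumbing rough-in finishes at 10 + 6 = day 16.

Working backward from the deadline:
Electrical rough-in has no dependents, so it just needs to finish by day 28. Starting by 28 − 8 = day 20 achieves that.
Plumbing rough-in must finish before electrical rough-in (must start by day 20). With a 6-day duration, plumbing rough-in must start by 20 − 6 = day 14.
So plumbing rough-in can start as early as day 10 and as late as day 14, giving 14 − 10 = 4 days of slack.

4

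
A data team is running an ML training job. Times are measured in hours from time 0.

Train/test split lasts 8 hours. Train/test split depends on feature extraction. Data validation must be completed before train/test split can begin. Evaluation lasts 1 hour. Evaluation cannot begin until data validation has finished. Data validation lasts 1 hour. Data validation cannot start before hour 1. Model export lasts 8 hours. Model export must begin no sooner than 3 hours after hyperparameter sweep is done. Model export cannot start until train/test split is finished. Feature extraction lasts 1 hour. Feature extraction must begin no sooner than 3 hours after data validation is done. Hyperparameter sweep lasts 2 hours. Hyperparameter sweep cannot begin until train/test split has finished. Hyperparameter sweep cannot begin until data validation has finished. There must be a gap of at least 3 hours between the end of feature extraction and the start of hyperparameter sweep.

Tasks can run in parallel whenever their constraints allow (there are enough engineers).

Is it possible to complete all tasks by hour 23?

No

Data validation cannot begin until its own release at hour 1. It runs from hour 1 to 1 + 1 = hour 2.
Evaluation waits on data validation (finishes hour 2), so it starts at hour 2 and finishes at 2 + 1 = hour 3.
After data validation (finishes hour 2, plus 3-hour gap → hour 5), feature extraction can start at hour 5 and finishes at hour 6.
Train/test split has to wait for feature extraction (finishes hour 6); data validation (finishes hour 2). The latest of these is hour 6, so train/test split runs hour 6 to 6 + 8 = hour 14.
Hyperparameter sweep has to wait for train/test split (finishes hour 14); data validation (finishes hour 2); feature extraction (finishes hour 6, plus 3-hour gap → hour 9). The latest of these is hour 14, so hyperparameter sweep runs hour 14 to 14 + 2 = hour 16.
Model export has to wait for hyperparameter sweep (finishes hour 16, plus 3-hour gap → hour 19); train/test split (finishes hour 14). The latest of these is hour 19, so model export runs hour 19 to 19 + 8 = hour 27.
The earliest everything can be done is hour 27, which is after the deadline of 23, so it is not possible.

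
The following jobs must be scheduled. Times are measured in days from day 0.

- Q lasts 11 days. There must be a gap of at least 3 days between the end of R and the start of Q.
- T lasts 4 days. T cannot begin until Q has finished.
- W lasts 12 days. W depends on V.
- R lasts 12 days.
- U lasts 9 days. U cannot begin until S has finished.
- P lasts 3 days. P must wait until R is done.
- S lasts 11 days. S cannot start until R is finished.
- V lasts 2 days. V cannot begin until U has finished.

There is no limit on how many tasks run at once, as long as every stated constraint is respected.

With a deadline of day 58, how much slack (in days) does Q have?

28

Nothing blocks R, so it runs from day 0 to day 12.
After R (finishes day 12, plus 3-day gap → day 15), Q can start at day 15 and finishes at day 26.

Working backward from the deadline:
Nothing follows T; the deadline of day 58 is its only limit. It must start by 58 − 4 = day 54.
Q must finish before T (must start by day 54). With an 11-day duration, Q must start by 54 − 11 = day 43.
So Q can start as early as day 15 and as late as day 43, giving 43 − 15 = 28 days of slack.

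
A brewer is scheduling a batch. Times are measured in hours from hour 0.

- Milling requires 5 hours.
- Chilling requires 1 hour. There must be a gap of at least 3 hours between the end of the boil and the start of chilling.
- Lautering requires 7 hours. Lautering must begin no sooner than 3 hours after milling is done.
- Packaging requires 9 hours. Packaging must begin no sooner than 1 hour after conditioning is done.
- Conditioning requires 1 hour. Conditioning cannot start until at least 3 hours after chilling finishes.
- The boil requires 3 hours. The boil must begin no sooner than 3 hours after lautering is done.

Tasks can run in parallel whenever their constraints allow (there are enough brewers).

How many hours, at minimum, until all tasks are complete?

Milling can start immediately at hour 0; it finishes at hour 5.
After milling (finishes hour 5, plus 3-hour gap → hour 8), lautering can start at hour 8 and finishes at hour 15.
The boil waits on lautering (finishes hour 15, plus 3-hour gap → hour 18), so it starts at hour 18 and finishes at 18 + 3 = hour 21.
Chilling waits on the boil (finishes hour 21, plus 3-hour gap → hour 24), so it starts at hour 24 and finishes at 24 + 1 = hour 25.
Conditioning waits on chilling (finishes hour 25, plus 3-hour gap → hour 28), so it starts at hour 28 and finishes at 28 + 1 = hour 29.
After conditioning (finishes hour 29, plus 1-hour gap → hour 30), packaging can start at hour 30 and finishes at hour 39.
All tasks are finished once the last one completes. Finish times: Milling at 5, Lautering at 15, The boil at 21, Chilling at 25, Conditioning at 29, Packaging at 39. The latest is hour 39.

39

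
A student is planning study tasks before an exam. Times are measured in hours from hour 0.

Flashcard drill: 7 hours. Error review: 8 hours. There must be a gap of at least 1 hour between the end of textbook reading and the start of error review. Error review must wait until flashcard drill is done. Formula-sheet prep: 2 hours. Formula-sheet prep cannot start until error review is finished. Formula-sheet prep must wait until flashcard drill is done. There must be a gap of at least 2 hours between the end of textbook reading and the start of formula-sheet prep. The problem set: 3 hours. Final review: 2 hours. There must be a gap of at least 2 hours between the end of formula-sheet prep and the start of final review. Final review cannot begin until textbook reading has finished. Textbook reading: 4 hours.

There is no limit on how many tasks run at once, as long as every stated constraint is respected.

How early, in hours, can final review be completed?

21

Flashcard drill can start immediately at hour 0; it finishes at hour 7.
Nothing blocks textbook reading, so it runs from hour 0 to hour 4.
Error review cannot start until textbook reading (finishes hour 4, plus 1-hour gap → hour 5); flashcard drill (finishes hour 7). The controlling bound is hour 7, so error review finishes at 7 + 8 = hour 15.
Formula-sheet prep cannot start until error review (finishes hour 15); flashcard drill (finishes hour 7); textbook reading (finishes hour 4, plus 2-hour gap → hour 6). The controlling bound is hour 15, so formula-sheet prep finishes at 15 + 2 = hour 17.
Final review has to wait for formula-sheet prep (finishes hour 17, plus 2-hour gap → hour 19); textbook reading (finishes hour 4). The latest of these is hour 19, so final review runs hour 19 to 19 + 2 = hour 21.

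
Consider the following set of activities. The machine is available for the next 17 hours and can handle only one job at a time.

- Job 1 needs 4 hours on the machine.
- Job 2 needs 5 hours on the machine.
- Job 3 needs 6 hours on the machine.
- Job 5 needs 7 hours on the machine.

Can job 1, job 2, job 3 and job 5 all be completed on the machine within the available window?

Running back to back, the jobs need 4 + 5 + 6 + 7 = 22 hours on the machine.
Since 22 > 17, they cannot all fit.

No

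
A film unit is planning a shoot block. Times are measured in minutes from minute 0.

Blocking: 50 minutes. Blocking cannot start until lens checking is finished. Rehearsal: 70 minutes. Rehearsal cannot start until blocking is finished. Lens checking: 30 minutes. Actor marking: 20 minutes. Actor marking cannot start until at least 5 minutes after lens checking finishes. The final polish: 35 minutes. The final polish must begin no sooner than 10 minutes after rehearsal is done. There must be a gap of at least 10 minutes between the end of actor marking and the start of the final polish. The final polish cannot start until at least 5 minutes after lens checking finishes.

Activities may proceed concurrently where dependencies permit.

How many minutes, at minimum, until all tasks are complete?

Nothing blocks lens checking, so it runs from minute 0 to minute 30.
Actor marking waits on lens checking (finishes minute 30, plus 5-minute gap → minute 35), so it starts at minute 35 and finishes at 35 + 20 = minute 55.
Blocking waits on lens checking (finishes minute 30), so it starts at minute 30 and finishes at 30 + 50 = minute 80.
After blocking (finishes minute 80), rehearsal can start at minute 80 and finishes at minute 150.
The final polish has to wait for rehearsal (finishes minute 150, plus 10-minute gap → minute 160); actor marking (finishes minute 55, plus 10-minute gap → minute 65); lens checking (finishes minute 30, plus 5-minute gap → minute 35). The latest of these is minute 160, so the final polish runs minute 160 to 160 + 35 = minute 195.
All tasks are finished once the last one completes. Finish times: Lens checking at 30, Blocking at 80, Actor marking at 55, Rehearsal at 150, The final polish at 195. The latest is minute 195.

195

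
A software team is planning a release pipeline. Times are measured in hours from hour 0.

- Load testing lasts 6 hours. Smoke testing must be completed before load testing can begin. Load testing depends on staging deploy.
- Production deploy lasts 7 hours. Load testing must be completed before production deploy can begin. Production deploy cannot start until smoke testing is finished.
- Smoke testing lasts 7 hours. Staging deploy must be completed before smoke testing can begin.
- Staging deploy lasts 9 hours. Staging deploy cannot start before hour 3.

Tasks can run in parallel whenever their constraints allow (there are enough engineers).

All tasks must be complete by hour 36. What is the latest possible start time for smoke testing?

Production deploy has no dependents, so it just needs to finish by hour 36. Starting by 36 − 7 = hour 29 achieves that.
Load testing feeds into production deploy (must start by hour 29); so load testing must finish by hour 29 and therefore start by hour 23.
For smoke testing: load testing (must start by hour 23); production deploy (must start by hour 29). The most restrictive is hour 23; with a 7-hour duration, smoke testing must start by hour 16.

16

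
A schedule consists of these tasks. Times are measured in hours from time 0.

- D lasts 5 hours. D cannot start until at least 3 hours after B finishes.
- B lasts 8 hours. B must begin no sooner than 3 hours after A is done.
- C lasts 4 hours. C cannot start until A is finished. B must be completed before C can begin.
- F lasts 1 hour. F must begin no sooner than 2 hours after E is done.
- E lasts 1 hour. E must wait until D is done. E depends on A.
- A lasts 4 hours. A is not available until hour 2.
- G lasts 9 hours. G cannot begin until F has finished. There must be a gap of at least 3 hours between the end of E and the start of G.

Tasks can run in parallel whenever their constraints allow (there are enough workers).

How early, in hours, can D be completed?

After its own release at hour 2, A can start at hour 2 and finishes at hour 6.
After A (finishes hour 6, plus 3-hour gap → hour 9), B can start at hour 9 and finishes at hour 17.
D cannot begin until B (finishes hour 17, plus 3-hour gap → hour 20). It runs from hour 20 to 20 + 5 = hour 25.

25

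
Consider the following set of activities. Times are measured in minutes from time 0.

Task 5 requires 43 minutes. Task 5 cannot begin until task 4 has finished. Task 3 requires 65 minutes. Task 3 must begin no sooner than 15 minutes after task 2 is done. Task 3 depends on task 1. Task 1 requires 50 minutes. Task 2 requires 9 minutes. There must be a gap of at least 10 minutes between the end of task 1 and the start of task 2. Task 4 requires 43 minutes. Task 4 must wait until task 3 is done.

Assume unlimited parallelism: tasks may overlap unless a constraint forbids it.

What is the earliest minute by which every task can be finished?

Nothing blocks task 1, so it runs from minute 0 to minute 50.
Task 2 cannot begin until task 1 (finishes minute 50, plus 10-minute gap → minute 60). It runs from minute 60 to 60 + 9 = minute 69.
Task 3 cannot start until task 2 (finishes minute 69, plus 15-minute gap → minute 84); task 1 (finishes minute 50). The controlling bound is minute 84, so task 3 finishes at 84 + 65 = minute 149.
Task 4 cannot begin until task 3 (finishes minute 149). It runs from minute 149 to 149 + 43 = minute 192.
Task 5 waits on task 4 (finishes minute 192), so it starts at minute 192 and finishes at 192 + 43 = minute 235.
All tasks are finished once the last one completes. Finish times: Task 1 at 50, Task 2 at 69, Task 3 at 149, Task 4 at 192, Task 5 at 235. The latest is minute 235.

235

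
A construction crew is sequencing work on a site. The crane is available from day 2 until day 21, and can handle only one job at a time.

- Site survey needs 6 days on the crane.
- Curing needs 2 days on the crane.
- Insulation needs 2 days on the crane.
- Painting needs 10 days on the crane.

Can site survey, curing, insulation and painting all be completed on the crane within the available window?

No

The crane window is 21 − 2 = 19 days.
Running back to back, the jobs need 6 + 2 + 2 + 10 = 20 days on the crane.
Since 20 > 19, they cannot all fit.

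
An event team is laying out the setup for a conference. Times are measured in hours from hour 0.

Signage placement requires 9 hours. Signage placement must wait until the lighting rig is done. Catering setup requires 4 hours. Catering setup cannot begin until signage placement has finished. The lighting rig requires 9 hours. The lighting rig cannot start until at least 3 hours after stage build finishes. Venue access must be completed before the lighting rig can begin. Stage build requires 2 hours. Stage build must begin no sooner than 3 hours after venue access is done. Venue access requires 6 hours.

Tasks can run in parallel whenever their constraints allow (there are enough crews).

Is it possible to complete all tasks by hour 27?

No

Venue access has no prerequisites, so it starts at hour 0 and finishes at hour 6.
Stage build cannot begin until venue access (finishes hour 6, plus 3-hour gap → hour 9). It runs from hour 9 to 9 + 2 = hour 11.
For the lighting rig: stage build (finishes hour 11, plus 3-hour gap → hour 14); venue access (finishes hour 6). Taking the maximum gives a start of hour 14, and it finishes at 14 + 9 = hour 23.
Signage placement waits on the lighting rig (finishes hour 23), so it starts at hour 23 and finishes at 23 + 9 = hour 32.
After signage placement (finishes hour 32), catering setup can start at hour 32 and finishes at hour 36.
The earliest everything can be done is hour 36, which is after the deadline of 27, so it is not possible.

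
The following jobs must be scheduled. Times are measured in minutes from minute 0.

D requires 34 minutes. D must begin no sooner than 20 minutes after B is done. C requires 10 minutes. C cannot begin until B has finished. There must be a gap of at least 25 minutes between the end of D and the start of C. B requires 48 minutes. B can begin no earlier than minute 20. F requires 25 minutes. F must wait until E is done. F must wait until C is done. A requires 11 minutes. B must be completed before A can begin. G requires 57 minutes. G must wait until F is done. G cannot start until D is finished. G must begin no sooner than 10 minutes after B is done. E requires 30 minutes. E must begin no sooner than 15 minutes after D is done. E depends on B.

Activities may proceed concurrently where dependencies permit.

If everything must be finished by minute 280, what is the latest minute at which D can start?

G must finish by minute 280; it takes 57 minutes, so it must start by 280 − 57 = minute 223.
F must finish before G (must start by minute 223). With a 25-minute duration, F must start by 223 − 25 = minute 198.
C must finish before F (must start by minute 198). With a 10-minute duration, C must start by 198 − 10 = minute 188.
E feeds into F (must start by minute 198); so E must finish by minute 198 and therefore start by minute 168.
D must finish in time for C (must start by minute 188, minus 25-minute gap → minute 163); E (must start by minute 168, minus 15-minute gap → minute 153); G (must start by minute 223). The tightest is minute 153, so D must start by 153 − 34 = minute 119.

119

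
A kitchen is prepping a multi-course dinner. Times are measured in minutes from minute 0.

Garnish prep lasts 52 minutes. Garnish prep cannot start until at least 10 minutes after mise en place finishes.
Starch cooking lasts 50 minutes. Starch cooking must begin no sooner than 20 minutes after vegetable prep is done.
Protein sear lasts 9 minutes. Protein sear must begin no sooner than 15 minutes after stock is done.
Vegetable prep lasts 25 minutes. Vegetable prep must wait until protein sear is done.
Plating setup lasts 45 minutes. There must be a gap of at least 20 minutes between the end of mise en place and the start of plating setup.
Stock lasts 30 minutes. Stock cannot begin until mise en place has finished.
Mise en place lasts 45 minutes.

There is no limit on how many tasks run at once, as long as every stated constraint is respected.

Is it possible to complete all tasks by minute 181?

No

Nothing blocks mise en place, so it runs from minute 0 to minute 45.
After mise en place (finishes minute 45, plus 10-minute gap → minute 55), garnish prep can start at minute 55 and finishes at minute 107.
After mise en place (finishes minute 45, plus 20-minute gap → minute 65), plating setup can start at minute 65 and finishes at minute 110.
Stock cannot begin until mise en place (finishes minute 45). It runs from minute 45 to 45 + 30 = minute 75.
Protein sear waits on stock (finishes minute 75, plus 15-minute gap → minute 90), so it starts at minute 90 and finishes at 90 + 9 = minute 99.
Vegetable prep cannot begin until protein sear (finishes minute 99). It runs from minute 99 to 99 + 25 = minute 124.
Starch cooking cannot begin until vegetable prep (finishes minute 124, plus 20-minute gap → minute 144). It runs from minute 144 to 144 + 50 = minute 194.
The earliest everything can be done is minute 194, which is after the deadline of 181, so it is not possible.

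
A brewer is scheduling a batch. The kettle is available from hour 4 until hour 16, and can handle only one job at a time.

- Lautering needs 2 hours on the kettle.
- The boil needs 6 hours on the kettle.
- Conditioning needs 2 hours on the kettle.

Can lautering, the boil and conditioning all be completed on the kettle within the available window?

Yes

The kettle window is 16 − 4 = 12 hours.
Running back to back, the jobs need 2 + 6 + 2 = 10 hours on the kettle.
Since 10 ≤ 12, they fit within the window.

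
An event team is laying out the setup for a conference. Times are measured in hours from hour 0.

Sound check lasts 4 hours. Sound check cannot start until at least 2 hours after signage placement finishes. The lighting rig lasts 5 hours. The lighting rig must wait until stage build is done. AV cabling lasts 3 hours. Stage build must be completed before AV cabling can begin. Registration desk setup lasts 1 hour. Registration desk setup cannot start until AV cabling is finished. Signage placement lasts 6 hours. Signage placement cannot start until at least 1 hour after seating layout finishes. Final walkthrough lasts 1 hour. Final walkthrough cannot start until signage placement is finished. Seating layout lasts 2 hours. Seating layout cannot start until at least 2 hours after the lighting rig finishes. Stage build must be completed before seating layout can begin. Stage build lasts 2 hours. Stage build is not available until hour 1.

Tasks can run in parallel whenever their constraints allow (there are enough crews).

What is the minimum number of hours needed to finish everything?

Stage build cannot begin until its own release at hour 1. It runs from hour 1 to 1 + 2 = hour 3.
After stage build (finishes hour 3), AV cabling can start at hour 3 and finishes at hour 6.
After AV cabling (finishes hour 6), registration desk setup can start at hour 6 and finishes at hour 7.
The lighting rig cannot begin until stage build (finishes hour 3). It runs from hour 3 to 3 + 5 = hour 8.
Seating layout has to wait for the lighting rig (finishes hour 8, plus 2-hour gap → hour 10); stage build (finishes hour 3). The latest of these is hour 10, so seating layout runs hour 10 to 10 + 2 = hour 12.
Signage placement cannot begin until seating layout (finishes hour 12, plus 1-hour gap → hour 13). It runs from hour 13 to 13 + 6 = hour 19.
After signage placement (finishes hour 19), final walkthrough can start at hour 19 and finishes at hour 20.
Sound check cannot begin until signage placement (finishes hour 19, plus 2-hour gap → hour 21). It runs from hour 21 to 21 + 4 = hour 25.
All tasks are finished once the last one completes. Finish times: Stage build at 3, The lighting rig at 8, AV cabling at 6, Seating layout at 12, Registration desk setup at 7, Signage placement at 19, Sound check at 25, Final walkthrough at 20. The latest is hour 25.

25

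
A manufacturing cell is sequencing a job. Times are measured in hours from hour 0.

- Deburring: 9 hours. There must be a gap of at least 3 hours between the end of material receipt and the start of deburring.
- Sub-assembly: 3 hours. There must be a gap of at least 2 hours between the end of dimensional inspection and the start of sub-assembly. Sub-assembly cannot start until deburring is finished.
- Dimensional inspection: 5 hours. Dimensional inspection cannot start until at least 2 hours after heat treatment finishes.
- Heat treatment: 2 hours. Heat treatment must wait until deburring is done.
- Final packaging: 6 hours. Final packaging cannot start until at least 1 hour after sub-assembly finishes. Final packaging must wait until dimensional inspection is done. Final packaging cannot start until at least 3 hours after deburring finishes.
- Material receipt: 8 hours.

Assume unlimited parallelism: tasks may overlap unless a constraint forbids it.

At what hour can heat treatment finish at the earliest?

22

Nothing blocks material receipt, so it runs from hour 0 to hour 8.
Deburring waits on material receipt (finishes hour 8, plus 3-hour gap → hour 11), so it starts at hour 11 and finishes at 11 + 9 = hour 20.
Heat treatment cannot begin until deburring (finishes hour 20). It runs from hour 20 to 20 + 2 = hour 22.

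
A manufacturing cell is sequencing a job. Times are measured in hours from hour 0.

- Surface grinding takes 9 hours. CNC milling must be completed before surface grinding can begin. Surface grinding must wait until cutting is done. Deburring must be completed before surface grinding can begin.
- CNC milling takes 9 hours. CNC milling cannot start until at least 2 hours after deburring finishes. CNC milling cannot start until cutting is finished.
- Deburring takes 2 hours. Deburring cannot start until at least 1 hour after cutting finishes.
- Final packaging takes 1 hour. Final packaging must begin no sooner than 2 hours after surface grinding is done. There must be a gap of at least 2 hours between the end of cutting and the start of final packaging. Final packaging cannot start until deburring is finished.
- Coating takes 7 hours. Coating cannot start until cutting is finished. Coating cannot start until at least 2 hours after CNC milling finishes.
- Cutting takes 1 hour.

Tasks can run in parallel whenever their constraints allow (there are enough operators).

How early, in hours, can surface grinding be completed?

Cutting has no prerequisites, so it starts at hour 0 and finishes at hour 1.
Deburring cannot begin until cutting (finishes hour 1, plus 1-hour gap → hour 2). It runs from hour 2 to 2 + 2 = hour 4.
For CNC milling: deburring (finishes hour 4, plus 2-hour gap → hour 6); cutting (finishes hour 1). Taking the maximum gives a start of hour 6, and it finishes at 6 + 9 = hour 15.
Surface grinding has to wait for CNC milling (finishes hour 15); cutting (finishes hour 1); deburring (finishes hour 4). The latest of these is hour 15, so surface grinding runs hour 15 to 15 + 9 = hour 24.

24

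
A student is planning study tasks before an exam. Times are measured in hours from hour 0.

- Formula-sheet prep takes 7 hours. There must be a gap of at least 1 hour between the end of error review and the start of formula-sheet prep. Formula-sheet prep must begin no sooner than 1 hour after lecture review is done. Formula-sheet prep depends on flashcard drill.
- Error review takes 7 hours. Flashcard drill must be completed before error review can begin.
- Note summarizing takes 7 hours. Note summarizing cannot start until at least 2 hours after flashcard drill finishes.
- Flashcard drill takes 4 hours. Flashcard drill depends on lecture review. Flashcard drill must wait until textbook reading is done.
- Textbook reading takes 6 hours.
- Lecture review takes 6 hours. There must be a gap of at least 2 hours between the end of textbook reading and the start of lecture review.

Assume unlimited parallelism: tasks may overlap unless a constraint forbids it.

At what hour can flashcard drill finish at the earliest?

18

Textbook reading can start immediately at hour 0; it finishes at hour 6.
Lecture review cannot begin until textbook reading (finishes hour 6, plus 2-hour gap → hour 8). It runs from hour 8 to 8 + 6 = hour 14.
For flashcard drill: lecture review (finishes hour 14); textbook reading (finishes hour 6). Taking the maximum gives a start of hour 14, and it finishes at 14 + 4 = hour 18.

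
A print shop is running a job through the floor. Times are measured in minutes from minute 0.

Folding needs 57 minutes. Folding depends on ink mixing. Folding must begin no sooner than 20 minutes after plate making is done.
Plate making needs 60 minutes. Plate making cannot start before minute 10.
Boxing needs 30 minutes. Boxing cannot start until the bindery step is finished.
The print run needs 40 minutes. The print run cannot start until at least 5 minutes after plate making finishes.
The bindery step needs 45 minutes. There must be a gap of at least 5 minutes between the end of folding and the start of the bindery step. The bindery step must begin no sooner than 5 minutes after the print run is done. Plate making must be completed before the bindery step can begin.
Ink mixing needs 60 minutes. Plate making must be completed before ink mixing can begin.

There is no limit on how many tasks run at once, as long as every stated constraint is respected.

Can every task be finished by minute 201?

No

After its own release at minute 10, plate making can start at minute 10 and finishes at minute 70.
After plate making (finishes minute 70, plus 5-minute gap → minute 75), the print run can start at minute 75 and finishes at minute 115.
Ink mixing cannot begin until plate making (finishes minute 70). It runs from minute 70 to 70 + 60 = minute 130.
Folding cannot start until ink mixing (finishes minute 130); plate making (finishes minute 70, plus 20-minute gap → minute 90). The controlling bound is minute 130, so folding finishes at 130 + 57 = minute 187.
The bindery step has to wait for folding (finishes minute 187, plus 5-minute gap → minute 192); the print run (finishes minute 115, plus 5-minute gap → minute 120); plate making (finishes minute 70). The latest of these is minute 192, so the bindery step runs minute 192 to 192 + 45 = minute 237.
After the bindery step (finishes minute 237), boxing can start at minute 237 and finishes at minute 267.
The earliest everything can be done is minute 267, which is after the deadline of 201, so it is not possible.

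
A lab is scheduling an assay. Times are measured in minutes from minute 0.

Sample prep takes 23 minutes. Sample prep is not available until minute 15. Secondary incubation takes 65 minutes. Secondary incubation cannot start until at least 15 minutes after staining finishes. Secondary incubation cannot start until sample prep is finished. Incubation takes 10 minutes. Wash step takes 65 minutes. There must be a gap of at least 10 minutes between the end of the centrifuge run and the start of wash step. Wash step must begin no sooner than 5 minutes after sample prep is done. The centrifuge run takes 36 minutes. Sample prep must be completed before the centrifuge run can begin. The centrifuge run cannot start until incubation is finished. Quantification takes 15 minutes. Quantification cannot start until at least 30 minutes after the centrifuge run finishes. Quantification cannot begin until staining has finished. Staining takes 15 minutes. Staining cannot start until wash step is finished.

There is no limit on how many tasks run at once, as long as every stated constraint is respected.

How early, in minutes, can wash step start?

84

Nothing blocks incubation, so it runs from minute 0 to minute 10.
Sample prep waits on its own release at minute 15, so it starts at minute 15 and finishes at 15 + 23 = minute 38.
The centrifuge run has to wait for sample prep (finishes minute 38); incubation (finishes minute 10). The latest of these is minute 38, so the centrifuge run runs minute 38 to 38 + 36 = minute 74.
Wash step waits on the centrifuge run (finishes minute 74, plus 10-minute gap → minute 84); sample prep (finishes minute 38, plus 5-minute gap → minute 43). The latest of these is minute 84, which is the earliest wash step can start.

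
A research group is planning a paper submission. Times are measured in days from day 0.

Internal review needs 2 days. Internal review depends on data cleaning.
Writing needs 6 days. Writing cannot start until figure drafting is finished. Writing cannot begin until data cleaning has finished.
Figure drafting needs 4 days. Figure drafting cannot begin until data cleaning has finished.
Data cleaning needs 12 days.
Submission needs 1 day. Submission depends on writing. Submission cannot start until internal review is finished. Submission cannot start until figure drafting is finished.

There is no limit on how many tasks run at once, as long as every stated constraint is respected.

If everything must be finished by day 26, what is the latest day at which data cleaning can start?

3

To finish by day 26, submission (duration 1) must start no later than day 25.
Writing must finish before submission (must start by day 25). With a 6-day duration, writing must start by 25 − 6 = day 19.
Figure drafting must finish in time for writing (must start by day 19); submission (must start by day 25). The tightest is day 19, so figure drafting must start by 19 − 4 = day 15.
Internal review has to be done before submission (must start by day 25). That means finishing by day 25, i.e. starting by 25 − 2 = day 23.
Data cleaning feeds figure drafting (must start by day 15); writing (must start by day 19); internal review (must start by day 23). Taking the minimum, data cleaning must finish by day 15 and start by 15 − 12 = day 3.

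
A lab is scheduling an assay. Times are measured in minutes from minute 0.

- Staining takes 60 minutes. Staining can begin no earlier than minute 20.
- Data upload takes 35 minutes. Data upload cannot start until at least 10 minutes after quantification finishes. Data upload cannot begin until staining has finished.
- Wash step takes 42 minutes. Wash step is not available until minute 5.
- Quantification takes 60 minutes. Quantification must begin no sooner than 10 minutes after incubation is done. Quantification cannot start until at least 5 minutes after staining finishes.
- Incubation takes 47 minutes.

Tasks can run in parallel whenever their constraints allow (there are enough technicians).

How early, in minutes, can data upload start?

155

Staining cannot begin until its own release at minute 20. It runs from minute 20 to 20 + 60 = minute 80.
Incubation can start immediately at minute 0; it finishes at minute 47.
Quantification has to wait for incubation (finishes minute 47, plus 10-minute gap → minute 57); staining (finishes minute 80, plus 5-minute gap → minute 85). The latest of these is minute 85, so quantification runs minute 85 to 85 + 60 = minute 145.
Data upload waits on quantification (finishes minute 145, plus 10-minute gap → minute 155); staining (finishes minute 80). The latest of these is minute 155, which is the earliest data upload can start.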